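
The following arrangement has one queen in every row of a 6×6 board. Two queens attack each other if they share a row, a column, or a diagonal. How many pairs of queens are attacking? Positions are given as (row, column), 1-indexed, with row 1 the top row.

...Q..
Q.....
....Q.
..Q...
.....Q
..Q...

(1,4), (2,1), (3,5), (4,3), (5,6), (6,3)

2

Same column: (4,3)–(6,3) (column 3).
Same diagonal: (2,1)–(4,3) (|2−4| = |1−3| = 2).
Total attacking pairs: 2.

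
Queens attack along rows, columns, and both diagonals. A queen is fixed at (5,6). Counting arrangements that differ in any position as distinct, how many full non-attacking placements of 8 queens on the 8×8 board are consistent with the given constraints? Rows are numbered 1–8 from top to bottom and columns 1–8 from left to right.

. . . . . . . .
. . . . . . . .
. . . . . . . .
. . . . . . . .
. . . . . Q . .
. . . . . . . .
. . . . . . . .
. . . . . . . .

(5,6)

Branch on row 1: col 1 → 0; col 3 → 2; col 4 → 6; col 5 → 0; col 7 → 3; col 8 → 1.
Sum: 0 + 2 + 6 + 0 + 3 + 1 = 12.

12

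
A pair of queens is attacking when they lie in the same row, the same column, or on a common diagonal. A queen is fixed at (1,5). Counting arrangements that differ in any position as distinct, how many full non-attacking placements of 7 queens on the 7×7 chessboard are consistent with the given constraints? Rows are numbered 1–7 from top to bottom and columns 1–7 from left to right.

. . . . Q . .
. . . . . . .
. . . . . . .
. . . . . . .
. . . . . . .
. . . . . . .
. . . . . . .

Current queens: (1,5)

6

Branch on row 2: col 1 → 2; col 2 → 1; col 3 → 1; col 7 → 2.
Sum: 2 + 1 + 1 + 2 = 6.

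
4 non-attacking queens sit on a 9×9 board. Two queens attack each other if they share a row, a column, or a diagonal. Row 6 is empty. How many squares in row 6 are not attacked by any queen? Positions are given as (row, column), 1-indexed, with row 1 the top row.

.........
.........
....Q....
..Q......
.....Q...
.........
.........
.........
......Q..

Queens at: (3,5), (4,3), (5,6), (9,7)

1

(3,5) attacks row 6 at column 5 and diagonals 2, 8.
(4,3) attacks row 6 at column 3 and diagonals 1, 5.
(5,6) attacks row 6 at column 6 and diagonals 5, 7.
(9,7) attacks row 6 at column 7 and diagonals 4.
Attacked columns: {1, 2, 3, 4, 5, 6, 7, 8}. Safe: {9}.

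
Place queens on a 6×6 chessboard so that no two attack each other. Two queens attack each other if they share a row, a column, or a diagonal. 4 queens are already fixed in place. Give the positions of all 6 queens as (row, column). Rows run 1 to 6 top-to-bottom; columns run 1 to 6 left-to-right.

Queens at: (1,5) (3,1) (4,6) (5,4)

(1,5) (2,3) (3,1) (4,6) (5,4) (6,2)

Row 2: attacked by (1,5)→{4,5,6}; (3,1)→{1,2}; (4,6)→{4,6}; (5,4)→{1,4}. Safe: 3. Place at column 3.
Row 6: attacked by (1,5)→{5}; (2,3)→{3}; (3,1)→{1,4}; (4,6)→{4,6}; (5,4)→{3,4,5}. Safe: 2. Place at column 2.
Columns [5, 3, 1, 6, 4, 2], r−c [-4, -1, 2, -2, 1, 4], r+c [6, 5, 4, 10, 9, 8] are all distinct, so no two queens attack.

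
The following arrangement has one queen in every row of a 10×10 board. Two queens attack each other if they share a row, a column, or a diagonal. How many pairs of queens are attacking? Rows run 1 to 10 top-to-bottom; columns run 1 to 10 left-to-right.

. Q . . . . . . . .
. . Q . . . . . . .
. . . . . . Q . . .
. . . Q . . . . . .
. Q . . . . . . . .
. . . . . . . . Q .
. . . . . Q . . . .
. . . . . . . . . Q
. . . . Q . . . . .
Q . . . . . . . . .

Same column: (1,2)–(5,2) (column 2).
Same diagonal: (1,2)–(2,3) (|1−2| = |2−3| = 1).
Total attacking pairs: 2.

2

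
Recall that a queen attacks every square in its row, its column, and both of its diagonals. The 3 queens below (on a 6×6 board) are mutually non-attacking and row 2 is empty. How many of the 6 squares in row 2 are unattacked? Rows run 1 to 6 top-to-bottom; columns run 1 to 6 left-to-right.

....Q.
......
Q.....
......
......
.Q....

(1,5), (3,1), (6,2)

1

(1,5) attacks row 2 at column 5 and diagonals 4, 6.
(3,1) attacks row 2 at column 1 and diagonals 2.
(6,2) attacks row 2 at column 2 and diagonals 6.
Attacked columns: {1, 2, 4, 5, 6}. Safe: {3}.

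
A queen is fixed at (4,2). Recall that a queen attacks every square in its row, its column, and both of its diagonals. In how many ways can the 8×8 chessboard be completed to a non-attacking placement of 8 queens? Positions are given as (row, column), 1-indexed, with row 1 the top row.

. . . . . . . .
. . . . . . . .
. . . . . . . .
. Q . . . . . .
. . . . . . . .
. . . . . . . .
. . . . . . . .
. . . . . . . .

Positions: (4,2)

Branch on row 1: col 1 → 0; col 3 → 2; col 4 → 2; col 6 → 3; col 7 → 1; col 8 → 0.
Sum: 0 + 2 + 2 + 3 + 1 + 0 = 8.

8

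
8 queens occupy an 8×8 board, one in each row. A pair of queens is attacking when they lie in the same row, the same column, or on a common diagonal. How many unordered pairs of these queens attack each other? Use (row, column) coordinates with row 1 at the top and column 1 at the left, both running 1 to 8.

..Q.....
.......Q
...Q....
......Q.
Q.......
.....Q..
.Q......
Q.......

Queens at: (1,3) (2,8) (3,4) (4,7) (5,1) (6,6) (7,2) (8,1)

Same column: (5,1)–(8,1) (column 1).
Same diagonal: (7,2)–(8,1) (|7−8| = |2−1| = 1).
Total attacking pairs: 2.

2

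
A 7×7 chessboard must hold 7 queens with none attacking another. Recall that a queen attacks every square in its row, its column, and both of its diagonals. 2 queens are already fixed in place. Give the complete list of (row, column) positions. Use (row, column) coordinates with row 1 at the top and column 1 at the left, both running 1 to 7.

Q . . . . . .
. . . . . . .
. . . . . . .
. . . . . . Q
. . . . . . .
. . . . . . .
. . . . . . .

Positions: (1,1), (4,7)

(1,1) (2,3) (3,5) (4,7) (5,2) (6,4) (7,6)

Row 2: attacked by (1,1)→{1,2}; (4,7)→{5,7}. Safe: 3, 4, 6. Place at column 3.
Row 3: attacked by (1,1)→{1,3}; (2,3)→{2,3,4}; (4,7)→{6,7}. Safe: 5. Place at column 5.
Row 5: attacked by (1,1)→{1,5}; (2,3)→{3,6}; (3,5)→{3,5,7}; (4,7)→{6,7}. Safe: 2, 4. Place at column 2.
Row 6: attacked by (1,1)→{1,6}; (2,3)→{3,7}; (3,5)→{2,5}; (4,7)→{5,7}; (5,2)→{1,2,3}. Safe: 4. Place at column 4.
Row 7: attacked by (1,1)→{1,7}; (2,3)→{3}; (3,5)→{1,5}; (4,7)→{4,7}; (5,2)→{2,4}; (6,4)→{3,4,5}. Safe: 6. Place at column 6.
Columns [1, 3, 5, 7, 2, 4, 6], r−c [0, -1, -2, -3, 3, 2, 1], r+c [2, 5, 8, 11, 7, 10, 13] are all distinct, so no two queens attack.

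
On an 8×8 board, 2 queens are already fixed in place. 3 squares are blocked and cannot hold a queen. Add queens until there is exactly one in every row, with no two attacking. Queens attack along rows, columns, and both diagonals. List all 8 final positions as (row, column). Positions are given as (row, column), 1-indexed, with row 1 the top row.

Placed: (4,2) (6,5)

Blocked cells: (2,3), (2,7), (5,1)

Row 1: attacked by (4,2)→{2,5}; (6,5)→{5}. Safe: 1, 3, 4, 6, 7, 8. Place at column 3.
Row 2: attacked by (1,3)→{2,3,4}; (4,2)→{2,4}; (6,5)→{1,5}. Blocked: 3,7. Safe: 6, 8. Place at column 6.
Row 3: attacked by (1,3)→{1,3,5}; (2,6)→{5,6,7}; (4,2)→{1,2,3}; (6,5)→{2,5,8}. Safe: 4. Place at column 4.
Row 5: attacked by (1,3)→{3,7}; (2,6)→{3,6}; (3,4)→{2,4,6}; (4,2)→{1,2,3}; (6,5)→{4,5,6}. Blocked: 1. Safe: 8. Place at column 8.
Row 7: attacked by (1,3)→{3}; (2,6)→{1,6}; (3,4)→{4,8}; (4,2)→{2,5}; (5,8)→{6,8}; (6,5)→{4,5,6}. Safe: 7. Place at column 7.
Row 8: attacked by (1,3)→{3}; (2,6)→{6}; (3,4)→{4}; (4,2)→{2,6}; (5,8)→{5,8}; (6,5)→{3,5,7}; (7,7)→{6,7,8}. Safe: 1. Place at column 1.
Columns [3, 6, 4, 2, 8, 5, 7, 1], r−c [-2, -4, -1, 2, -3, 1, 0, 7], r+c [4, 8, 7, 6, 13, 11, 14, 9] are all distinct, so no two queens attack.

(1,3) (2,6) (3,4) (4,2) (5,8) (6,5) (7,7) (8,1)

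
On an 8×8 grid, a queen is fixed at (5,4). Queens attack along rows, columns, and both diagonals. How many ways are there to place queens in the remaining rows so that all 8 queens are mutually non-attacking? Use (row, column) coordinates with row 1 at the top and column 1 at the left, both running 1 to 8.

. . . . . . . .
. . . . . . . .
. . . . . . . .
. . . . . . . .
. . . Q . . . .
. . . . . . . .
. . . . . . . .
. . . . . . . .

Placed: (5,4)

8

Branch on row 1: col 1 → 0; col 2 → 1; col 3 → 3; col 5 → 1; col 6 → 3; col 7 → 0.
Sum: 0 + 1 + 3 + 1 + 3 + 0 = 8.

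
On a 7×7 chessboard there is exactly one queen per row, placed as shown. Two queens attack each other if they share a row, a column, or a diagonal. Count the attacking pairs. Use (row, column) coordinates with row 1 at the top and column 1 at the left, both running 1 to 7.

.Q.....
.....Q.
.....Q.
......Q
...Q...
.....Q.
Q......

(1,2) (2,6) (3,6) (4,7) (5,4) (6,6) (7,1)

Same column: (2,6)–(3,6) (column 6); (2,6)–(6,6) (column 6); (3,6)–(6,6) (column 6).
Same diagonal: (2,6)–(7,1) (|2−7| = |6−1| = 5); (3,6)–(4,7) (|3−4| = |6−7| = 1); (3,6)–(5,4) (|3−5| = |6−4| = 2).
Total attacking pairs: 6.

6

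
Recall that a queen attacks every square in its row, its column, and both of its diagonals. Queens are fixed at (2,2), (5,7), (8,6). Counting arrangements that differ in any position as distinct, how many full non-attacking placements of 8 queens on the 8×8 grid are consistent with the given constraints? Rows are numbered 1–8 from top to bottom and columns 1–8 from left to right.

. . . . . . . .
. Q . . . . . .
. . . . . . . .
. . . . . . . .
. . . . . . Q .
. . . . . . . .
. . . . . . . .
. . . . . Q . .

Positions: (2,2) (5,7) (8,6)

Branch on row 1: col 4 → 1; col 5 → 0; col 8 → 1.
Sum: 1 + 0 + 1 = 2.

2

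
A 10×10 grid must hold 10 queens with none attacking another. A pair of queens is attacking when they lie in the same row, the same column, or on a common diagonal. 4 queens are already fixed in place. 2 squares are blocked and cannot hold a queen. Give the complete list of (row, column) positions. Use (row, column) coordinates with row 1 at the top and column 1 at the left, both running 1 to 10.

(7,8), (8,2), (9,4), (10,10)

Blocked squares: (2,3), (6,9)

(1,6) (2,1) (3,5) (4,7) (5,9) (6,3) (7,8) (8,2) (9,4) (10,10)

Row 1: attacked by (7,8)→{2,8}; (8,2)→{2,9}; (9,4)→{4}; (10,10)→{1,10}. Safe: 3, 5, 6, 7. Place at column 6.
Row 2: attacked by (1,6)→{5,6,7}; (7,8)→{3,8}; (8,2)→{2,8}; (9,4)→{4}; (10,10)→{2,10}. Blocked: 3. Safe: 1, 9. Place at column 1.
Row 3: attacked by (1,6)→{4,6,8}; (2,1)→{1,2}; (7,8)→{4,8}; (8,2)→{2,7}; (9,4)→{4,10}; (10,10)→{3,10}. Safe: 5, 9. Place at column 5.
Row 4: attacked by (1,6)→{3,6,9}; (2,1)→{1,3}; (3,5)→{4,5,6}; (7,8)→{5,8}; (8,2)→{2,6}; (9,4)→{4,9}; (10,10)→{4,10}. Safe: 7. Place at column 7.
Row 5: attacked by (1,6)→{2,6,10}; (2,1)→{1,4}; (3,5)→{3,5,7}; (4,7)→{6,7,8}; (7,8)→{6,8,10}; (8,2)→{2,5}; (9,4)→{4,8}; (10,10)→{5,10}. Safe: 9. Place at column 9.
Row 6: attacked by (1,6)→{1,6}; (2,1)→{1,5}; (3,5)→{2,5,8}; (4,7)→{5,7,9}; (5,9)→{8,9,10}; (7,8)→{7,8,9}; (8,2)→{2,4}; (9,4)→{1,4,7}; (10,10)→{6,10}. Blocked: 9. Safe: 3. Place at column 3.
Columns [6, 1, 5, 7, 9, 3, 8, 2, 4, 10], r−c [-5, 1, -2, -3, -4, 3, -1, 6, 5, 0], r+c [7, 3, 8, 11, 14, 9, 15, 10, 13, 20] are all distinct, so no two queens attack.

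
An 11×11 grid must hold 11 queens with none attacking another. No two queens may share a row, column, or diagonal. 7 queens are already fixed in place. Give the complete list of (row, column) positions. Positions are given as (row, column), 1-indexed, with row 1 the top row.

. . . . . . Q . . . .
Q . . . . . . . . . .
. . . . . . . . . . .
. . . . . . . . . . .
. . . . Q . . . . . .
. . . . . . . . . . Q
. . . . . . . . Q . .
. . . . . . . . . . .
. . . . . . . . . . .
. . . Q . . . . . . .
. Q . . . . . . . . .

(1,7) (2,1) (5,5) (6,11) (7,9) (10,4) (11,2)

Row 3: attacked by (1,7)→{5,7,9}; (2,1)→{1,2}; (5,5)→{3,5,7}; (6,11)→{8,11}; (7,9)→{5,9}; (10,4)→{4,11}; (11,2)→{2,10}. Safe: 6. Place at column 6.
Row 4: attacked by (1,7)→{4,7,10}; (2,1)→{1,3}; (3,6)→{5,6,7}; (5,5)→{4,5,6}; (6,11)→{9,11}; (7,9)→{6,9}; (10,4)→{4,10}; (11,2)→{2,9}. Safe: 8. Place at column 8.
Row 8: attacked by (1,7)→{7}; (2,1)→{1,7}; (3,6)→{1,6,11}; (4,8)→{4,8}; (5,5)→{2,5,8}; (6,11)→{9,11}; (7,9)→{8,9,10}; (10,4)→{2,4,6}; (11,2)→{2,5}. Safe: 3. Place at column 3.
Row 9: attacked by (1,7)→{7}; (2,1)→{1,8}; (3,6)→{6}; (4,8)→{3,8}; (5,5)→{1,5,9}; (6,11)→{8,11}; (7,9)→{7,9,11}; (8,3)→{2,3,4}; (10,4)→{3,4,5}; (11,2)→{2,4}. Safe: 10. Place at column 10.
Columns [7, 1, 6, 8, 5, 11, 9, 3, 10, 4, 2], r−c [-6, 1, -3, -4, 0, -5, -2, 5, -1, 6, 9], r+c [8, 3, 9, 12, 10, 17, 16, 11, 19, 14, 13] are all distinct, so no two queens attack.

(1,7) (2,1) (3,6) (4,8) (5,5) (6,11) (7,9) (8,3) (9,10) (10,4) (11,2)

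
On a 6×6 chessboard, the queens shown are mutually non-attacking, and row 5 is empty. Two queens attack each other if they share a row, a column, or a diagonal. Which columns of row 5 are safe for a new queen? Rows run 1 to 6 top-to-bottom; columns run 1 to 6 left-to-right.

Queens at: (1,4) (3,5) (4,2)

(1,4) attacks row 5 at column 4.
(3,5) attacks row 5 at column 5 and diagonals 3.
(4,2) attacks row 5 at column 2 and diagonals 1, 3.
Attacked columns: {1, 2, 3, 4, 5}. Safe: {6}.

columns 6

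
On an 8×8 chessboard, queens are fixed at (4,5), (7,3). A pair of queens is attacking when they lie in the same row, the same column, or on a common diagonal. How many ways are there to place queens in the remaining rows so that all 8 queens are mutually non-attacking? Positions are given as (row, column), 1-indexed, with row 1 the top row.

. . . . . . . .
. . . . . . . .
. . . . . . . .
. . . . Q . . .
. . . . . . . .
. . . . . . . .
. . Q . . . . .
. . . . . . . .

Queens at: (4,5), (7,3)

3

Branch on row 1: col 1 → 0; col 4 → 2; col 6 → 0; col 7 → 1.
Sum: 0 + 2 + 0 + 1 = 3.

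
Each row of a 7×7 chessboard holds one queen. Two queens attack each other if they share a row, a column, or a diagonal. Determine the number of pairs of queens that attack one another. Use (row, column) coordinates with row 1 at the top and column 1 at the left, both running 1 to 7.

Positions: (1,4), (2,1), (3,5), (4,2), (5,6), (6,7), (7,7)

Same column: (6,7)–(7,7) (column 7).
Same diagonal: (5,6)–(6,7) (|5−6| = |6−7| = 1).
Total attacking pairs: 2.

2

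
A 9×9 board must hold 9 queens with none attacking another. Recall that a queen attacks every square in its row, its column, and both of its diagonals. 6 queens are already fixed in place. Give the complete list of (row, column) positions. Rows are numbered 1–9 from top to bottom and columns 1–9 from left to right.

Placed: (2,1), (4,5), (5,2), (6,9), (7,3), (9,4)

(1,7) (2,1) (3,8) (4,5) (5,2) (6,9) (7,3) (8,6) (9,4)

Row 1: attacked by (2,1)→{1,2}; (4,5)→{2,5,8}; (5,2)→{2,6}; (6,9)→{4,9}; (7,3)→{3,9}; (9,4)→{4}. Safe: 7. Place at column 7.
Row 3: attacked by (1,7)→{5,7,9}; (2,1)→{1,2}; (4,5)→{4,5,6}; (5,2)→{2,4}; (6,9)→{6,9}; (7,3)→{3,7}; (9,4)→{4}. Safe: 8. Place at column 8.
Row 8: attacked by (1,7)→{7}; (2,1)→{1,7}; (3,8)→{3,8}; (4,5)→{1,5,9}; (5,2)→{2,5}; (6,9)→{7,9}; (7,3)→{2,3,4}; (9,4)→{3,4,5}. Safe: 6. Place at column 6.
Columns [7, 1, 8, 5, 2, 9, 3, 6, 4], r−c [-6, 1, -5, -1, 3, -3, 4, 2, 5], r+c [8, 3, 11, 9, 7, 15, 10, 14, 13] are all distinct, so no two queens attack.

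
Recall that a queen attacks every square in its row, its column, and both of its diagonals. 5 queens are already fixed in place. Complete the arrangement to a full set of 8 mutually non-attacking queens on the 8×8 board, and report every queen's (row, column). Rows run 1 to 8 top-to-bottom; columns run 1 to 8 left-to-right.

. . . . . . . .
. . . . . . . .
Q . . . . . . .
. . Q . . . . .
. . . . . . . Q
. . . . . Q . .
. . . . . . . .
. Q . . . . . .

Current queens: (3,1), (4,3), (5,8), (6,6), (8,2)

Row 1: attacked by (3,1)→{1,3}; (4,3)→{3,6}; (5,8)→{4,8}; (6,6)→{1,6}; (8,2)→{2}. Safe: 5, 7. Place at column 5.
Row 2: attacked by (1,5)→{4,5,6}; (3,1)→{1,2}; (4,3)→{1,3,5}; (5,8)→{5,8}; (6,6)→{2,6}; (8,2)→{2,8}. Safe: 7. Place at column 7.
Row 7: attacked by (1,5)→{5}; (2,7)→{2,7}; (3,1)→{1,5}; (4,3)→{3,6}; (5,8)→{6,8}; (6,6)→{5,6,7}; (8,2)→{1,2,3}. Safe: 4. Place at column 4.
Columns [5, 7, 1, 3, 8, 6, 4, 2], r−c [-4, -5, 2, 1, -3, 0, 3, 6], r+c [6, 9, 4, 7, 13, 12, 11, 10] are all distinct, so no two queens attack.

(1,5) (2,7) (3,1) (4,3) (5,8) (6,6) (7,4) (8,2)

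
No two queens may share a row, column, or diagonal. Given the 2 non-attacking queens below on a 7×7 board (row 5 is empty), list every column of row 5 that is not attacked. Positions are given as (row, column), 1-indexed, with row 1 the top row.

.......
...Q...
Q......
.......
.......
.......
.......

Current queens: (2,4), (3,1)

(2,4) attacks row 5 at column 4 and diagonals 1, 7.
(3,1) attacks row 5 at column 1 and diagonals 3.
Attacked columns: {1, 3, 4, 7}. Safe: {2, 5, 6}.

columns 2, 5, 6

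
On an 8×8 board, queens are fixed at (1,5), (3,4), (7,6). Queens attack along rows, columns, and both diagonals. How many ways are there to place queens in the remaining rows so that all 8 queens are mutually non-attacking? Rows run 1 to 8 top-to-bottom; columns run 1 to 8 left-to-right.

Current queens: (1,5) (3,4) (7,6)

3

Branch on row 2: col 2 → 1; col 7 → 1; col 8 → 1.
Sum: 1 + 1 + 1 = 3.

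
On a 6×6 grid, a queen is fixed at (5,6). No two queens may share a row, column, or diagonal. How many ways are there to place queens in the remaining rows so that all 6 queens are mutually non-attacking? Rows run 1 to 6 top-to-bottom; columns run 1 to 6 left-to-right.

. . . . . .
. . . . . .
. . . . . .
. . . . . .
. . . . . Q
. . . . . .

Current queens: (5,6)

1

Branch on row 1: col 1 → 0; col 3 → 0; col 4 → 1; col 5 → 0.
Sum: 0 + 0 + 1 + 0 = 1.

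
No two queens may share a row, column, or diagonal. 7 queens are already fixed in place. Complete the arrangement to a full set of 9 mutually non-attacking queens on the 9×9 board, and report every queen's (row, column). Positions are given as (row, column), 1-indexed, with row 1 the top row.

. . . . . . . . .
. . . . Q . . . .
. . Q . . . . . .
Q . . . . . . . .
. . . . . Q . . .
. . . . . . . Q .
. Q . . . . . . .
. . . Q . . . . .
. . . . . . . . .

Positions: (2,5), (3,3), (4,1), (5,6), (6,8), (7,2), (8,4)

(1,9) (2,5) (3,3) (4,1) (5,6) (6,8) (7,2) (8,4) (9,7)

Row 1: attacked by (2,5)→{4,5,6}; (3,3)→{1,3,5}; (4,1)→{1,4}; (5,6)→{2,6}; (6,8)→{3,8}; (7,2)→{2,8}; (8,4)→{4}. Safe: 7, 9. Place at column 9.
Row 9: attacked by (1,9)→{1,9}; (2,5)→{5}; (3,3)→{3,9}; (4,1)→{1,6}; (5,6)→{2,6}; (6,8)→{5,8}; (7,2)→{2,4}; (8,4)→{3,4,5}. Safe: 7. Place at column 7.
Columns [9, 5, 3, 1, 6, 8, 2, 4, 7], r−c [-8, -3, 0, 3, -1, -2, 5, 4, 2], r+c [10, 7, 6, 5, 11, 14, 9, 12, 16] are all distinct, so no two queens attack.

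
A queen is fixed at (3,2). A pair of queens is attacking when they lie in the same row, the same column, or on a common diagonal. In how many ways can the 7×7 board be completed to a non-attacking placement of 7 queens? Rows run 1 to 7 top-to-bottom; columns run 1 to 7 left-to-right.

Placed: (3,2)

Branch on row 1: col 1 → 1; col 3 → 2; col 5 → 2; col 6 → 1; col 7 → 0.
Sum: 1 + 2 + 2 + 1 + 0 = 6.

6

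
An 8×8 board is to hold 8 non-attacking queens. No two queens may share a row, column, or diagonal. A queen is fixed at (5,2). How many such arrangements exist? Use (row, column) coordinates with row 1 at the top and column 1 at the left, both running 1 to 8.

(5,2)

Branch on row 1: col 1 → 1; col 3 → 0; col 4 → 3; col 5 → 3; col 7 → 0; col 8 → 1.
Sum: 1 + 0 + 3 + 3 + 0 + 1 = 8.

8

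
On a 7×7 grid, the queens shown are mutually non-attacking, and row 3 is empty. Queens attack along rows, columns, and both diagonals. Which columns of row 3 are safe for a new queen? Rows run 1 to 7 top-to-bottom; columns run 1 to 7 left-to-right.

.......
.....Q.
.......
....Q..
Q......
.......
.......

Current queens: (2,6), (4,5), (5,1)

(2,6) attacks row 3 at column 6 and diagonals 5, 7.
(4,5) attacks row 3 at column 5 and diagonals 4, 6.
(5,1) attacks row 3 at column 1 and diagonals 3.
Attacked columns: {1, 3, 4, 5, 6, 7}. Safe: {2}.

columns 2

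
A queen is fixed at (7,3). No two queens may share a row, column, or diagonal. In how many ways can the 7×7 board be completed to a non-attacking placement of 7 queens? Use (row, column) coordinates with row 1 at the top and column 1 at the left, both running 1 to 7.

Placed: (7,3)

6

Branch on row 1: col 1 → 1; col 2 → 0; col 4 → 1; col 5 → 2; col 6 → 1; col 7 → 1.
Sum: 1 + 0 + 1 + 2 + 1 + 1 = 6.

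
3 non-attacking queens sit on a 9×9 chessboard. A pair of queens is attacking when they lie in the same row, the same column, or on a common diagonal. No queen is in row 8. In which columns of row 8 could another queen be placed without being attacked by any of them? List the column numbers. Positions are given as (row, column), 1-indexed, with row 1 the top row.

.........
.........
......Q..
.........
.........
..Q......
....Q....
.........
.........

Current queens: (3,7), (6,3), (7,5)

(3,7) attacks row 8 at column 7 and diagonals 2.
(6,3) attacks row 8 at column 3 and diagonals 1, 5.
(7,5) attacks row 8 at column 5 and diagonals 4, 6.
Attacked columns: {1, 2, 3, 4, 5, 6, 7}. Safe: {8, 9}.

columns 8, 9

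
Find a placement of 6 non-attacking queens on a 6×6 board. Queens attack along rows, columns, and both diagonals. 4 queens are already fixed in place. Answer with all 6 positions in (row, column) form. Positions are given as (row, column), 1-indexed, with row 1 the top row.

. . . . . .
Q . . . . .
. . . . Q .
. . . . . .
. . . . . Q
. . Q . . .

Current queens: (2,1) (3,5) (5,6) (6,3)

(1,4) (2,1) (3,5) (4,2) (5,6) (6,3)

Row 1: attacked by (2,1)→{1,2}; (3,5)→{3,5}; (5,6)→{2,6}; (6,3)→{3}. Safe: 4. Place at column 4.
Row 4: attacked by (1,4)→{1,4}; (2,1)→{1,3}; (3,5)→{4,5,6}; (5,6)→{5,6}; (6,3)→{1,3,5}. Safe: 2. Place at column 2.
Columns [4, 1, 5, 2, 6, 3], r−c [-3, 1, -2, 2, -1, 3], r+c [5, 3, 8, 6, 11, 9] are all distinct, so no two queens attack.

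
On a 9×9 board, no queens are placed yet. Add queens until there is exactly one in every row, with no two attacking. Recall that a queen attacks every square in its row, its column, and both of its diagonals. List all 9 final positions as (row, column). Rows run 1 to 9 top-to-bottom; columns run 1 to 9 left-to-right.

Row 1: Safe: 1, 2, 3, 4, 5, 6, 7, 8, 9. Place at column 7.
Row 2: attacked by (1,7)→{6,7,8}. Safe: 1, 2, 3, 4, 5, 9. Place at column 1.
Row 3: attacked by (1,7)→{5,7,9}; (2,1)→{1,2}. Safe: 3, 4, 6, 8. Place at column 8.
Row 4: attacked by (1,7)→{4,7}; (2,1)→{1,3}; (3,8)→{7,8,9}. Safe: 2, 5, 6. Place at column 5.
Row 5: attacked by (1,7)→{3,7}; (2,1)→{1,4}; (3,8)→{6,8}; (4,5)→{4,5,6}. Safe: 2, 9. Place at column 2.
Row 6: attacked by (1,7)→{2,7}; (2,1)→{1,5}; (3,8)→{5,8}; (4,5)→{3,5,7}; (5,2)→{1,2,3}. Safe: 4, 6, 9. Place at column 9.
Row 7: attacked by (1,7)→{1,7}; (2,1)→{1,6}; (3,8)→{4,8}; (4,5)→{2,5,8}; (5,2)→{2,4}; (6,9)→{8,9}. Safe: 3. Place at column 3.
Row 8: attacked by (1,7)→{7}; (2,1)→{1,7}; (3,8)→{3,8}; (4,5)→{1,5,9}; (5,2)→{2,5}; (6,9)→{7,9}; (7,3)→{2,3,4}. Safe: 6. Place at column 6.
Row 9: attacked by (1,7)→{7}; (2,1)→{1,8}; (3,8)→{2,8}; (4,5)→{5}; (5,2)→{2,6}; (6,9)→{6,9}; (7,3)→{1,3,5}; (8,6)→{5,6,7}. Safe: 4. Place at column 4.
Columns [7, 1, 8, 5, 2, 9, 3, 6, 4], r−c [-6, 1, -5, -1, 3, -3, 4, 2, 5], r+c [8, 3, 11, 9, 7, 15, 10, 14, 13] are all distinct, so no two queens attack.

(1,7) (2,1) (3,8) (4,5) (5,2) (6,9) (7,3) (8,6) (9,4)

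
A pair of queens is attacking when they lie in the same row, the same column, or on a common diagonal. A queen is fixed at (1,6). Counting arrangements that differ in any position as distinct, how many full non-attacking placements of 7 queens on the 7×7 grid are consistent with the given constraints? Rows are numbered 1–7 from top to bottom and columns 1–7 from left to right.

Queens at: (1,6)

7

Branch on row 2: col 1 → 1; col 2 → 1; col 3 → 3; col 4 → 2.
Sum: 1 + 1 + 3 + 2 = 7.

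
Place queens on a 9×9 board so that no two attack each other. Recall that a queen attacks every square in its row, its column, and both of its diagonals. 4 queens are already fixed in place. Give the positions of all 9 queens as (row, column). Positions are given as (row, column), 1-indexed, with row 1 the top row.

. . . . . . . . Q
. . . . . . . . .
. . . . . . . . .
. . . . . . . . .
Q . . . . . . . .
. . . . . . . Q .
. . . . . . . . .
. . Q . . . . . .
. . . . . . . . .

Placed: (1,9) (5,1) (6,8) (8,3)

Row 2: attacked by (1,9)→{8,9}; (5,1)→{1,4}; (6,8)→{4,8}; (8,3)→{3,9}. Safe: 2, 5, 6, 7. Place at column 7.
Row 3: attacked by (1,9)→{7,9}; (2,7)→{6,7,8}; (5,1)→{1,3}; (6,8)→{5,8}; (8,3)→{3,8}. Safe: 2, 4. Place at column 2.
Row 4: attacked by (1,9)→{6,9}; (2,7)→{5,7,9}; (3,2)→{1,2,3}; (5,1)→{1,2}; (6,8)→{6,8}; (8,3)→{3,7}. Safe: 4. Place at column 4.
Row 7: attacked by (1,9)→{3,9}; (2,7)→{2,7}; (3,2)→{2,6}; (4,4)→{1,4,7}; (5,1)→{1,3}; (6,8)→{7,8,9}; (8,3)→{2,3,4}. Safe: 5. Place at column 5.
Row 9: attacked by (1,9)→{1,9}; (2,7)→{7}; (3,2)→{2,8}; (4,4)→{4,9}; (5,1)→{1,5}; (6,8)→{5,8}; (7,5)→{3,5,7}; (8,3)→{2,3,4}. Safe: 6. Place at column 6.
Columns [9, 7, 2, 4, 1, 8, 5, 3, 6], r−c [-8, -5, 1, 0, 4, -2, 2, 5, 3], r+c [10, 9, 5, 8, 6, 14, 12, 11, 15] are all distinct, so no two queens attack.

(1,9) (2,7) (3,2) (4,4) (5,1) (6,8) (7,5) (8,3) (9,6)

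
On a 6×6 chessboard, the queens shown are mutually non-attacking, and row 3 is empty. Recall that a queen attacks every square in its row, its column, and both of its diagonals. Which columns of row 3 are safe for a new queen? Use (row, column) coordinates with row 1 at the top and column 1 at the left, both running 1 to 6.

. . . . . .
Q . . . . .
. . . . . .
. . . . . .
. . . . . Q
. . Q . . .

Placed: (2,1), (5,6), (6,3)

columns 5

(2,1) attacks row 3 at column 1 and diagonals 2.
(5,6) attacks row 3 at column 6 and diagonals 4.
(6,3) attacks row 3 at column 3 and diagonals 6.
Attacked columns: {1, 2, 3, 4, 6}. Safe: {5}.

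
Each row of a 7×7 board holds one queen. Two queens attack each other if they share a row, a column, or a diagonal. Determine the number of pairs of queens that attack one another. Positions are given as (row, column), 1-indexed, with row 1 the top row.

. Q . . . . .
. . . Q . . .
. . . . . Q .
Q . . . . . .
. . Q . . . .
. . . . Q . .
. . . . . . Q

0

All columns are distinct and no two queens satisfy |Δrow| = |Δcol|, so no pair attacks.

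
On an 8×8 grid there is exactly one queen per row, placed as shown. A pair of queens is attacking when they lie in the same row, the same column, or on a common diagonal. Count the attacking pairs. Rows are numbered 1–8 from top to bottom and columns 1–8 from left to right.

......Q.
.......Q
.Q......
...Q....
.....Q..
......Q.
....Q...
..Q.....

5

Same column: (1,7)–(6,7) (column 7).
Same diagonal: (1,7)–(2,8) (|1−2| = |7−8| = 1); (1,7)–(4,4) (|1−4| = |7−4| = 3); (5,6)–(6,7) (|5−6| = |6−7| = 1); (5,6)–(8,3) (|5−8| = |6−3| = 3).
Total attacking pairs: 5.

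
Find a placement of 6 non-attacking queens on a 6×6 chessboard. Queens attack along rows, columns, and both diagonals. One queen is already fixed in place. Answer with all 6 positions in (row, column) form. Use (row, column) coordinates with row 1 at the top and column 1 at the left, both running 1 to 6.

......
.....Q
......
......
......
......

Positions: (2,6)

Row 1: attacked by (2,6)→{5,6}. Safe: 1, 2, 3, 4. Place at column 3.
Row 3: attacked by (1,3)→{1,3,5}; (2,6)→{5,6}. Safe: 2, 4. Place at column 2.
Row 4: attacked by (1,3)→{3,6}; (2,6)→{4,6}; (3,2)→{1,2,3}. Safe: 5. Place at column 5.
Row 5: attacked by (1,3)→{3}; (2,6)→{3,6}; (3,2)→{2,4}; (4,5)→{4,5,6}. Safe: 1. Place at column 1.
Row 6: attacked by (1,3)→{3}; (2,6)→{2,6}; (3,2)→{2,5}; (4,5)→{3,5}; (5,1)→{1,2}. Safe: 4. Place at column 4.
Columns [3, 6, 2, 5, 1, 4], r−c [-2, -4, 1, -1, 4, 2], r+c [4, 8, 5, 9, 6, 10] are all distinct, so no two queens attack.

(1,3) (2,6) (3,2) (4,5) (5,1) (6,4)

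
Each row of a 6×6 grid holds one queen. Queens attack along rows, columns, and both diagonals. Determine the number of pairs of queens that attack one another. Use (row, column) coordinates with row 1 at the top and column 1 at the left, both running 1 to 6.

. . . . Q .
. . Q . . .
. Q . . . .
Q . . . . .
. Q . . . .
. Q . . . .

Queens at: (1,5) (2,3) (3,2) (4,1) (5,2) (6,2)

7

Same column: (3,2)–(5,2) (column 2); (3,2)–(6,2) (column 2); (5,2)–(6,2) (column 2).
Same diagonal: (2,3)–(3,2) (|2−3| = |3−2| = 1); (2,3)–(4,1) (|2−4| = |3−1| = 2); (3,2)–(4,1) (|3−4| = |2−1| = 1); (4,1)–(5,2) (|4−5| = |1−2| = 1).
Total attacking pairs: 7.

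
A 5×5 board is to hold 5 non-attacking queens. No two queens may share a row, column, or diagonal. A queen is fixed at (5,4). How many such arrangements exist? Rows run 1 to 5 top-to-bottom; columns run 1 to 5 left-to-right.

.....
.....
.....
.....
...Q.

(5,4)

2

Branch on row 1: col 1 → 1; col 2 → 1; col 3 → 0; col 5 → 0.
Sum: 1 + 1 + 0 + 0 = 2.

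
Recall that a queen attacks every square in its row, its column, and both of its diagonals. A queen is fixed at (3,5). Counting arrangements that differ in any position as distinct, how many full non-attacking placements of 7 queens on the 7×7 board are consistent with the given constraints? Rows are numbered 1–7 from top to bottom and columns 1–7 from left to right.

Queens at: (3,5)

6

Branch on row 1: col 1 → 1; col 2 → 1; col 4 → 2; col 6 → 2.
Sum: 1 + 1 + 2 + 2 = 6.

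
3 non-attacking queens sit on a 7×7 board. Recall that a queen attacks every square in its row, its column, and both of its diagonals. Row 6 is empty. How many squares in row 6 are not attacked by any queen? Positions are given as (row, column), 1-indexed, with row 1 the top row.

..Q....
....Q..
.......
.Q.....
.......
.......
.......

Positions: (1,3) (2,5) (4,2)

2

(1,3) attacks row 6 at column 3.
(2,5) attacks row 6 at column 5 and diagonals 1.
(4,2) attacks row 6 at column 2 and diagonals 4.
Attacked columns: {1, 2, 3, 4, 5}. Safe: {6, 7}.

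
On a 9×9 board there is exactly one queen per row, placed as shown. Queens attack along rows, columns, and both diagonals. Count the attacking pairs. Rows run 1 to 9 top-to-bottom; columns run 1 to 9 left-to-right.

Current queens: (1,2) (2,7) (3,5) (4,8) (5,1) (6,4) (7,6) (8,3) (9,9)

0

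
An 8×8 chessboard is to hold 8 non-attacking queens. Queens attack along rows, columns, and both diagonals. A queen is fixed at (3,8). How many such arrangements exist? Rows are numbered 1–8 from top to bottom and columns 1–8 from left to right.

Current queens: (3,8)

16

Branch on row 1: col 1 → 2; col 2 → 1; col 3 → 4; col 4 → 4; col 5 → 4; col 7 → 1.
Sum: 2 + 1 + 4 + 4 + 4 + 1 = 16.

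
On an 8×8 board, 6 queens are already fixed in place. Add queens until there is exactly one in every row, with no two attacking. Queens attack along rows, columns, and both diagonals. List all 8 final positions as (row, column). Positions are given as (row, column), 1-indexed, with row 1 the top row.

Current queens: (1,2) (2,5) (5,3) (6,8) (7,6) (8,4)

(1,2) (2,5) (3,7) (4,1) (5,3) (6,8) (7,6) (8,4)

Row 3: attacked by (1,2)→{2,4}; (2,5)→{4,5,6}; (5,3)→{1,3,5}; (6,8)→{5,8}; (7,6)→{2,6}; (8,4)→{4}. Safe: 7. Place at column 7.
Row 4: attacked by (1,2)→{2,5}; (2,5)→{3,5,7}; (3,7)→{6,7,8}; (5,3)→{2,3,4}; (6,8)→{6,8}; (7,6)→{3,6}; (8,4)→{4,8}. Safe: 1. Place at column 1.
Columns [2, 5, 7, 1, 3, 8, 6, 4], r−c [-1, -3, -4, 3, 2, -2, 1, 4], r+c [3, 7, 10, 5, 8, 14, 13, 12] are all distinct, so no two queens attack.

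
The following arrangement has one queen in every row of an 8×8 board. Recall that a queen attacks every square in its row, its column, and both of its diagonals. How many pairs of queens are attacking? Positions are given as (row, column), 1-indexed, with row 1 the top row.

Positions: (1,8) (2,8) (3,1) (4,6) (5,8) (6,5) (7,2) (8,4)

Same column: (1,8)–(2,8) (column 8); (1,8)–(5,8) (column 8); (2,8)–(5,8) (column 8).
Same diagonal: (1,8)–(7,2) (|1−7| = |8−2| = 6); (2,8)–(4,6) (|2−4| = |8−6| = 2).
Total attacking pairs: 5.

5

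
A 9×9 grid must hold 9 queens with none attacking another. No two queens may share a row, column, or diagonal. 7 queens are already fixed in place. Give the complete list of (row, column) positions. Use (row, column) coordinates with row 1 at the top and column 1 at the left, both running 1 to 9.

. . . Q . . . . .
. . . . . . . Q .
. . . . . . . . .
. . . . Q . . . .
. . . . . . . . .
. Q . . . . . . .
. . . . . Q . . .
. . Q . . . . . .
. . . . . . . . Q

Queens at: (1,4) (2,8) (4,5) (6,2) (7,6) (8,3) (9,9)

Row 3: attacked by (1,4)→{2,4,6}; (2,8)→{7,8,9}; (4,5)→{4,5,6}; (6,2)→{2,5}; (7,6)→{2,6}; (8,3)→{3,8}; (9,9)→{3,9}. Safe: 1. Place at column 1.
Row 5: attacked by (1,4)→{4,8}; (2,8)→{5,8}; (3,1)→{1,3}; (4,5)→{4,5,6}; (6,2)→{1,2,3}; (7,6)→{4,6,8}; (8,3)→{3,6}; (9,9)→{5,9}. Safe: 7. Place at column 7.
Columns [4, 8, 1, 5, 7, 2, 6, 3, 9], r−c [-3, -6, 2, -1, -2, 4, 1, 5, 0], r+c [5, 10, 4, 9, 12, 8, 13, 11, 18] are all distinct, so no two queens attack.

(1,4) (2,8) (3,1) (4,5) (5,7) (6,2) (7,6) (8,3) (9,9)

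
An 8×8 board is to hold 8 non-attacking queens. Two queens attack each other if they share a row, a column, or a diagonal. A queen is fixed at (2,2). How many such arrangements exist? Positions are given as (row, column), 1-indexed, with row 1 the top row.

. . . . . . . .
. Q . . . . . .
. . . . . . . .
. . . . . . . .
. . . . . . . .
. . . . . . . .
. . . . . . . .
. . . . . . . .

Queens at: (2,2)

16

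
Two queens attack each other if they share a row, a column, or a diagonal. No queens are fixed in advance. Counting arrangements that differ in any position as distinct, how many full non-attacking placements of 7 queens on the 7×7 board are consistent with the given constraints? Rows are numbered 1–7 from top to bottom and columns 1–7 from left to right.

40

Branch on row 1: col 1 → 4; col 2 → 7; col 3 → 6; col 4 → 6; col 5 → 6; col 6 → 7; col 7 → 4.
Sum: 4 + 7 + 6 + 6 + 6 + 7 + 4 = 40.
(This is the classic 7-queens count.)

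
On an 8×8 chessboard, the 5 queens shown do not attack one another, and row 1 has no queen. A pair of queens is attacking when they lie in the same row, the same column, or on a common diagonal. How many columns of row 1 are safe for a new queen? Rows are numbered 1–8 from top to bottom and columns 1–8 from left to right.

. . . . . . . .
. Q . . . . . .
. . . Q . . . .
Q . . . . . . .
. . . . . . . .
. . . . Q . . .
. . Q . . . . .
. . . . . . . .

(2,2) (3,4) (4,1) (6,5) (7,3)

(2,2) attacks row 1 at column 2 and diagonals 1, 3.
(3,4) attacks row 1 at column 4 and diagonals 2, 6.
(4,1) attacks row 1 at column 1 and diagonals 4.
(6,5) attacks row 1 at column 5.
(7,3) attacks row 1 at column 3.
Attacked columns: {1, 2, 3, 4, 5, 6}. Safe: {7, 8}.

2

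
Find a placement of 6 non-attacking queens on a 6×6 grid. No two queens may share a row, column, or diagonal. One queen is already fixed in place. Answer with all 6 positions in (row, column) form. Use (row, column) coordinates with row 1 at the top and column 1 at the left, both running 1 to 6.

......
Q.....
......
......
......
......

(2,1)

(1,4) (2,1) (3,5) (4,2) (5,6) (6,3)

Row 1: attacked by (2,1)→{1,2}. Safe: 3, 4, 5, 6. Place at column 4.
Row 3: attacked by (1,4)→{2,4,6}; (2,1)→{1,2}. Safe: 3, 5. Place at column 5.
Row 4: attacked by (1,4)→{1,4}; (2,1)→{1,3}; (3,5)→{4,5,6}. Safe: 2. Place at column 2.
Row 5: attacked by (1,4)→{4}; (2,1)→{1,4}; (3,5)→{3,5}; (4,2)→{1,2,3}. Safe: 6. Place at column 6.
Row 6: attacked by (1,4)→{4}; (2,1)→{1,5}; (3,5)→{2,5}; (4,2)→{2,4}; (5,6)→{5,6}. Safe: 3. Place at column 3.
Columns [4, 1, 5, 2, 6, 3], r−c [-3, 1, -2, 2, -1, 3], r+c [5, 3, 8, 6, 11, 9] are all distinct, so no two queens attack.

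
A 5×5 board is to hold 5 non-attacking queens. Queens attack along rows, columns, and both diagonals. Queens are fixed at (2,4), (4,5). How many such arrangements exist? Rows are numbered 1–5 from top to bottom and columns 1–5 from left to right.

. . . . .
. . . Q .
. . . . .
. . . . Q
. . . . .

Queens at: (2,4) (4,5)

Branch on row 1: col 1 → 1.
Sum: 1 = 1.

1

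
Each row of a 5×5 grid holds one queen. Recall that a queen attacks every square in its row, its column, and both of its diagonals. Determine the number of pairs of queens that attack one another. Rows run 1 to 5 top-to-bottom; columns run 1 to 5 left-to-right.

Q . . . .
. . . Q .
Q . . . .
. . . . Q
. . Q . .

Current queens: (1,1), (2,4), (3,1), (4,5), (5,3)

Same column: (1,1)–(3,1) (column 1).
Same diagonal: (3,1)–(5,3) (|3−5| = |1−3| = 2).
Total attacking pairs: 2.

2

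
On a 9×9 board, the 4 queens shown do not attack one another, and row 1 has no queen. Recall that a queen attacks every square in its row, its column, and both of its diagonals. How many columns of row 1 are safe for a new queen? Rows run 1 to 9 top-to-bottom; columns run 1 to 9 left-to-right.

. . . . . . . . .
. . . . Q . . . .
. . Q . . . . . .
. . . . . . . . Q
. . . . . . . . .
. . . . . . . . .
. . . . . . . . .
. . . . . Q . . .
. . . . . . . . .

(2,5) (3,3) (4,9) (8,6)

(2,5) attacks row 1 at column 5 and diagonals 4, 6.
(3,3) attacks row 1 at column 3 and diagonals 1, 5.
(4,9) attacks row 1 at column 9 and diagonals 6.
(8,6) attacks row 1 at column 6.
Attacked columns: {1, 3, 4, 5, 6, 9}. Safe: {2, 7, 8}.

3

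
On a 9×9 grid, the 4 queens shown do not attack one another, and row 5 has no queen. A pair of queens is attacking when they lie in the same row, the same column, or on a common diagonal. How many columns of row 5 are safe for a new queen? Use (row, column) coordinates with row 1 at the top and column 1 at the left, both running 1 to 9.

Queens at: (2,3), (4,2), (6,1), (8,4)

3

(2,3) attacks row 5 at column 3 and diagonals 6.
(4,2) attacks row 5 at column 2 and diagonals 1, 3.
(6,1) attacks row 5 at column 1 and diagonals 2.
(8,4) attacks row 5 at column 4 and diagonals 1, 7.
Attacked columns: {1, 2, 3, 4, 6, 7}. Safe: {5, 8, 9}.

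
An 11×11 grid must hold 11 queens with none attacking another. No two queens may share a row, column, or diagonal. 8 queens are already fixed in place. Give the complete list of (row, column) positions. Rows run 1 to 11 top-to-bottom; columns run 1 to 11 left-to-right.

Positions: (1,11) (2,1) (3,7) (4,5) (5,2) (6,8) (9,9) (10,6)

Row 7: attacked by (1,11)→{5,11}; (2,1)→{1,6}; (3,7)→{3,7,11}; (4,5)→{2,5,8}; (5,2)→{2,4}; (6,8)→{7,8,9}; (9,9)→{7,9,11}; (10,6)→{3,6,9}. Safe: 10. Place at column 10.
Row 8: attacked by (1,11)→{4,11}; (2,1)→{1,7}; (3,7)→{2,7}; (4,5)→{1,5,9}; (5,2)→{2,5}; (6,8)→{6,8,10}; (7,10)→{9,10,11}; (9,9)→{8,9,10}; (10,6)→{4,6,8}. Safe: 3. Place at column 3.
Row 11: attacked by (1,11)→{1,11}; (2,1)→{1,10}; (3,7)→{7}; (4,5)→{5}; (5,2)→{2,8}; (6,8)→{3,8}; (7,10)→{6,10}; (8,3)→{3,6}; (9,9)→{7,9,11}; (10,6)→{5,6,7}. Safe: 4. Place at column 4.
Columns [11, 1, 7, 5, 2, 8, 10, 3, 9, 6, 4], r−c [-10, 1, -4, -1, 3, -2, -3, 5, 0, 4, 7], r+c [12, 3, 10, 9, 7, 14, 17, 11, 18, 16, 15] are all distinct, so no two queens attack.

(1,11) (2,1) (3,7) (4,5) (5,2) (6,8) (7,10) (8,3) (9,9) (10,6) (11,4)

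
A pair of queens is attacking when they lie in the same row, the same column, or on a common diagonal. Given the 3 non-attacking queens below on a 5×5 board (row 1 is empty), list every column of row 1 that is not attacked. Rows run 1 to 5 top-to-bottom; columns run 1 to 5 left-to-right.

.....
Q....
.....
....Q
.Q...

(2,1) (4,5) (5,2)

columns 3, 4

(2,1) attacks row 1 at column 1 and diagonals 2.
(4,5) attacks row 1 at column 5 and diagonals 2.
(5,2) attacks row 1 at column 2.
Attacked columns: {1, 2, 5}. Safe: {3, 4}.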